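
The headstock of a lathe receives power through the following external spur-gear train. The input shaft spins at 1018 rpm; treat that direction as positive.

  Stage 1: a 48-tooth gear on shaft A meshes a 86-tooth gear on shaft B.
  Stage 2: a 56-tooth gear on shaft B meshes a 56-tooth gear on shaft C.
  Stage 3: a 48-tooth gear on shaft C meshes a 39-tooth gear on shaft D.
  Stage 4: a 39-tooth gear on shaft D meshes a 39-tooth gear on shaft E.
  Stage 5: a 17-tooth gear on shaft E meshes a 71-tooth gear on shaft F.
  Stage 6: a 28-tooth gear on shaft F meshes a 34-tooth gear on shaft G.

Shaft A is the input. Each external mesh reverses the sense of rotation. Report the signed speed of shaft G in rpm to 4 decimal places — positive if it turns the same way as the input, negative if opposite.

+137.8913 rpm (same as input, |ω| = 137.8913 rpm)

Stage 1 [48T→86T]: ω = 1018.0000×48/86 = 568.1860 rpm, dir flips to −; running = −568.1860
Stage 2 [56T→56T]: ω = 568.1860×56/56 = 568.1860 rpm, dir flips to +; running = +568.1860
Stage 3 [48T→39T]: ω = 568.1860×48/39 = 699.3059 rpm, dir flips to −; running = −699.3059
Stage 4 [39T→39T]: ω = 699.3059×39/39 = 699.3059 rpm, dir flips to +; running = +699.3059
Stage 5 [17T→71T]: ω = 699.3059×17/71 = 167.4394 rpm, dir flips to −; running = −167.4394
Stage 6 [28T→34T]: ω = 167.4394×28/34 = 137.8913 rpm, dir flips to +; running = +137.8913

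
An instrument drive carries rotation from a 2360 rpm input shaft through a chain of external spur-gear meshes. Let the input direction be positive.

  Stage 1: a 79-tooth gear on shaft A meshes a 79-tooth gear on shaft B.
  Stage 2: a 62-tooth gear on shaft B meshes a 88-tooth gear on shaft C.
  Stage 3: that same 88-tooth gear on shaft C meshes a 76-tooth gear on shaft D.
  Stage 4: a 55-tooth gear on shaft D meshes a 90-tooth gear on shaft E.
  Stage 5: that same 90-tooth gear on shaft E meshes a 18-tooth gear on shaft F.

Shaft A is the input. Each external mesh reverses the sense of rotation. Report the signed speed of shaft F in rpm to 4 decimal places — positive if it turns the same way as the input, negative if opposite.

Stage 1 [79T→79T]: ω = 2360.0000×79/79 = 2360.0000 rpm, dir flips to −; running = −2360.0000
Stage 2 [62T→88T]: ω = 2360.0000×62/88 = 1662.7273 rpm, dir flips to +; running = +1662.7273
Stage 3 [88T→76T]: ω = 1662.7273×88/76 = 1925.2632 rpm, dir flips to −; running = −1925.2632
Stage 4 [55T→90T]: ω = 1925.2632×55/90 = 1176.5497 rpm, dir flips to +; running = +1176.5497
Stage 5 [90T→18T]: ω = 1176.5497×90/18 = 5882.7485 rpm, dir flips to −; running = −5882.7485

-5882.7485 rpm (opposite to input, |ω| = 5882.7485 rpm)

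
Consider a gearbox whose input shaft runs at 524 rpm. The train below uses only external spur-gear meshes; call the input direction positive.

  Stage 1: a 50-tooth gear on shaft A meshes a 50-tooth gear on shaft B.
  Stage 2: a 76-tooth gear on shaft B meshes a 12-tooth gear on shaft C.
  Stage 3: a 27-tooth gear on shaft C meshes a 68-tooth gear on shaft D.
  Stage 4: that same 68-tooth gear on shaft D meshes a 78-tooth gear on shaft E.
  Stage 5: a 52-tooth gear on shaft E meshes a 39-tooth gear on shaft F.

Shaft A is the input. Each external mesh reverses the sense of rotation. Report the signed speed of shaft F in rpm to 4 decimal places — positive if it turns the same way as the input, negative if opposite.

-1531.6923 rpm (opposite to input, |ω| = 1531.6923 rpm)

Stage 1 [50T→50T]: ω = 524.0000×50/50 = 524.0000 rpm, dir flips to −; running = −524.0000
Stage 2 [76T→12T]: ω = 524.0000×76/12 = 3318.6667 rpm, dir flips to +; running = +3318.6667
Stage 3 [27T→68T]: ω = 3318.6667×27/68 = 1317.7059 rpm, dir flips to −; running = −1317.7059
Stage 4 [68T→78T]: ω = 1317.7059×68/78 = 1148.7692 rpm, dir flips to +; running = +1148.7692
Stage 5 [52T→39T]: ω = 1148.7692×52/39 = 1531.6923 rpm, dir flips to −; running = −1531.6923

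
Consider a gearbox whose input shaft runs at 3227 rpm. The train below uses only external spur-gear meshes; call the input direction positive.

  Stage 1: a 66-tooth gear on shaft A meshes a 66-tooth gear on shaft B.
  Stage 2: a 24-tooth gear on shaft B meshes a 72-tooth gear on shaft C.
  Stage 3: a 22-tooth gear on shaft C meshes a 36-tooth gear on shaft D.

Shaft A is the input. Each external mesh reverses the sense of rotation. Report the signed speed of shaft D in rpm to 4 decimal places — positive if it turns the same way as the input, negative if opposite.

-657.3519 rpm (opposite to input, |ω| = 657.3519 rpm)

Stage 1 [66T→66T]: ω = 3227.0000×66/66 = 3227.0000 rpm, dir flips to −; running = −3227.0000
Stage 2 [24T→72T]: ω = 3227.0000×24/72 = 1075.6667 rpm, dir flips to +; running = +1075.6667
Stage 3 [22T→36T]: ω = 1075.6667×22/36 = 657.3519 rpm, dir flips to −; running = −657.3519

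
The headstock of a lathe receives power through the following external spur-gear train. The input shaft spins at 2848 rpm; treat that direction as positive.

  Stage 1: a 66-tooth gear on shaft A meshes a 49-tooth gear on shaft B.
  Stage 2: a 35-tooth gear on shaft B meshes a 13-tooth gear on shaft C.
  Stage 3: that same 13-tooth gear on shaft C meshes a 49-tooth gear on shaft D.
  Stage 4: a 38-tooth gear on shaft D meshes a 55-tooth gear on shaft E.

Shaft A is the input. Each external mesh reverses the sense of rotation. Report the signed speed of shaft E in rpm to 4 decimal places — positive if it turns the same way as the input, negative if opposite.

Stage 1 [66T→49T]: ω = 2848.0000×66/49 = 3836.0816 rpm, dir flips to −; running = −3836.0816
Stage 2 [35T→13T]: ω = 3836.0816×35/13 = 10327.9121 rpm, dir flips to +; running = +10327.9121
Stage 3 [13T→49T]: ω = 10327.9121×13/49 = 2740.0583 rpm, dir flips to −; running = −2740.0583
Stage 4 [38T→55T]: ω = 2740.0583×38/55 = 1893.1312 rpm, dir flips to +; running = +1893.1312

+1893.1312 rpm (same as input, |ω| = 1893.1312 rpm)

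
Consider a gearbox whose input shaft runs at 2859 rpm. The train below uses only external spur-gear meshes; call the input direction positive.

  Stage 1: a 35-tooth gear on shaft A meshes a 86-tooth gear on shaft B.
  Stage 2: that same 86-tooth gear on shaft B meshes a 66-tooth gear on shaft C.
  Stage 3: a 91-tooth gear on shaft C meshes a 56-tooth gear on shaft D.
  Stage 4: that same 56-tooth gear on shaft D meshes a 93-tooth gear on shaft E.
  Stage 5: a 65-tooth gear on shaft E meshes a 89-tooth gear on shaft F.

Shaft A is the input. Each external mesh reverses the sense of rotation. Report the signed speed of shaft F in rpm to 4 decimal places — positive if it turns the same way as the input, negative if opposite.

-1083.4779 rpm (opposite to input, |ω| = 1083.4779 rpm)

Stage 1 [35T→86T]: ω = 2859.0000×35/86 = 1163.5465 rpm, dir flips to −; running = −1163.5465
Stage 2 [86T→66T]: ω = 1163.5465×86/66 = 1516.1364 rpm, dir flips to +; running = +1516.1364
Stage 3 [91T→56T]: ω = 1516.1364×91/56 = 2463.7216 rpm, dir flips to −; running = −2463.7216
Stage 4 [56T→93T]: ω = 2463.7216×56/93 = 1483.5313 rpm, dir flips to +; running = +1483.5313
Stage 5 [65T→89T]: ω = 1483.5313×65/89 = 1083.4779 rpm, dir flips to −; running = −1083.4779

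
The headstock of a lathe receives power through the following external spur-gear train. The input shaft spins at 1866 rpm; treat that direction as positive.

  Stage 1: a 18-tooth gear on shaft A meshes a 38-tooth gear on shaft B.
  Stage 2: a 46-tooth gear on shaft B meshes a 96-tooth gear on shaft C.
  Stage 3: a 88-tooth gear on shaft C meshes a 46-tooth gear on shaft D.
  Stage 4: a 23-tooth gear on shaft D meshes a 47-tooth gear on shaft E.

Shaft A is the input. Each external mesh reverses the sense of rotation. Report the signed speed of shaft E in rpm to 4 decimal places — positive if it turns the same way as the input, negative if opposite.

+396.4989 rpm (same as input, |ω| = 396.4989 rpm)

Stage 1 [18T→38T]: ω = 1866.0000×18/38 = 883.8947 rpm, dir flips to −; running = −883.8947
Stage 2 [46T→96T]: ω = 883.8947×46/96 = 423.5329 rpm, dir flips to +; running = +423.5329
Stage 3 [88T→46T]: ω = 423.5329×88/46 = 810.2368 rpm, dir flips to −; running = −810.2368
Stage 4 [23T→47T]: ω = 810.2368×23/47 = 396.4989 rpm, dir flips to +; running = +396.4989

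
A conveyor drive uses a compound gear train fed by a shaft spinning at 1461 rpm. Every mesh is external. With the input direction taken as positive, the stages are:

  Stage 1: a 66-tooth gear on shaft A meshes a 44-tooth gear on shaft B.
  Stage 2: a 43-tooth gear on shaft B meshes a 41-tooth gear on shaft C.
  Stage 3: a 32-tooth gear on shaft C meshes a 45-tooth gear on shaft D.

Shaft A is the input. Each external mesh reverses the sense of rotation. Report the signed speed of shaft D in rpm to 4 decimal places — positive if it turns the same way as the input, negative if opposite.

Stage 1 [66T→44T]: ω = 1461.0000×66/44 = 2191.5000 rpm, dir flips to −; running = −2191.5000
Stage 2 [43T→41T]: ω = 2191.5000×43/41 = 2298.4024 rpm, dir flips to +; running = +2298.4024
Stage 3 [32T→45T]: ω = 2298.4024×32/45 = 1634.4195 rpm, dir flips to −; running = −1634.4195

-1634.4195 rpm (opposite to input, |ω| = 1634.4195 rpm)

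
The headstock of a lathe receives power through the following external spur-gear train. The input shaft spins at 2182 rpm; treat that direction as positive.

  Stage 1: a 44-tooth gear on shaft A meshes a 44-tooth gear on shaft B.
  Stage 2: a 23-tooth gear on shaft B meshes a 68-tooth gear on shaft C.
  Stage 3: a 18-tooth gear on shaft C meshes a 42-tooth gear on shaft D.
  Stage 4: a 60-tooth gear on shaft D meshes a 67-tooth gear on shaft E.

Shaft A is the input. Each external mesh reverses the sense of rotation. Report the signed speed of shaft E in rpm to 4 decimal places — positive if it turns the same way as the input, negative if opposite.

+283.2522 rpm (same as input, |ω| = 283.2522 rpm)

Stage 1 [44T→44T]: ω = 2182.0000×44/44 = 2182.0000 rpm, dir flips to −; running = −2182.0000
Stage 2 [23T→68T]: ω = 2182.0000×23/68 = 738.0294 rpm, dir flips to +; running = +738.0294
Stage 3 [18T→42T]: ω = 738.0294×18/42 = 316.2983 rpm, dir flips to −; running = −316.2983
Stage 4 [60T→67T]: ω = 316.2983×60/67 = 283.2522 rpm, dir flips to +; running = +283.2522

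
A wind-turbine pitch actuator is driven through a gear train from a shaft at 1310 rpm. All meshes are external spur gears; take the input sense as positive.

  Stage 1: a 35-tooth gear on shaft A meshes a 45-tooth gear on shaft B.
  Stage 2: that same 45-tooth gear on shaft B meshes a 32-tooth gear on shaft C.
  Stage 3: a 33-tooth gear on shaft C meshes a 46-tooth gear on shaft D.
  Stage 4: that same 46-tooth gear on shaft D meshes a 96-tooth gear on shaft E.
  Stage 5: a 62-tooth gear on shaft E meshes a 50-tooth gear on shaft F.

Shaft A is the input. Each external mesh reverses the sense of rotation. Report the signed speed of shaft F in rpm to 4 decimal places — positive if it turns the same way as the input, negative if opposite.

-610.7363 rpm (opposite to input, |ω| = 610.7363 rpm)

Stage 1 [35T→45T]: ω = 1310.0000×35/45 = 1018.8889 rpm, dir flips to −; running = −1018.8889
Stage 2 [45T→32T]: ω = 1018.8889×45/32 = 1432.8125 rpm, dir flips to +; running = +1432.8125
Stage 3 [33T→46T]: ω = 1432.8125×33/46 = 1027.8872 rpm, dir flips to −; running = −1027.8872
Stage 4 [46T→96T]: ω = 1027.8872×46/96 = 492.5293 rpm, dir flips to +; running = +492.5293
Stage 5 [62T→50T]: ω = 492.5293×62/50 = 610.7363 rpm, dir flips to −; running = −610.7363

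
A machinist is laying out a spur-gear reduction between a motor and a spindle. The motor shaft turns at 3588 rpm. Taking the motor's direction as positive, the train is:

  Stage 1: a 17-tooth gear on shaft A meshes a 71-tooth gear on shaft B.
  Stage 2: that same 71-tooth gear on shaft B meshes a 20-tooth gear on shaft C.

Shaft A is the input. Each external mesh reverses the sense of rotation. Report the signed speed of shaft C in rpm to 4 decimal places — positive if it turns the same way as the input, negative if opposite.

Stage 1 [17T→71T]: ω = 3588.0000×17/71 = 859.0986 rpm, dir flips to −; running = −859.0986
Stage 2 [71T→20T]: ω = 859.0986×71/20 = 3049.8000 rpm, dir flips to +; running = +3049.8000

+3049.8000 rpm (same as input, |ω| = 3049.8000 rpm)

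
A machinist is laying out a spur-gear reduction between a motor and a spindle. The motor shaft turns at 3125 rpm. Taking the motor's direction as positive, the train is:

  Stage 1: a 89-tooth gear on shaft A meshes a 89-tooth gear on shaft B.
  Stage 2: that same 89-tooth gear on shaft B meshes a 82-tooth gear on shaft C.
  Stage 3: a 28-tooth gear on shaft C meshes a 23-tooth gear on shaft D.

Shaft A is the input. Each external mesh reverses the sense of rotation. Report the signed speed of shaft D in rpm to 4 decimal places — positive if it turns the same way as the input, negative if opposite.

Stage 1 [89T→89T]: ω = 3125.0000×89/89 = 3125.0000 rpm, dir flips to −; running = −3125.0000
Stage 2 [89T→82T]: ω = 3125.0000×89/82 = 3391.7683 rpm, dir flips to +; running = +3391.7683
Stage 3 [28T→23T]: ω = 3391.7683×28/23 = 4129.1092 rpm, dir flips to −; running = −4129.1092

-4129.1092 rpm (opposite to input, |ω| = 4129.1092 rpm)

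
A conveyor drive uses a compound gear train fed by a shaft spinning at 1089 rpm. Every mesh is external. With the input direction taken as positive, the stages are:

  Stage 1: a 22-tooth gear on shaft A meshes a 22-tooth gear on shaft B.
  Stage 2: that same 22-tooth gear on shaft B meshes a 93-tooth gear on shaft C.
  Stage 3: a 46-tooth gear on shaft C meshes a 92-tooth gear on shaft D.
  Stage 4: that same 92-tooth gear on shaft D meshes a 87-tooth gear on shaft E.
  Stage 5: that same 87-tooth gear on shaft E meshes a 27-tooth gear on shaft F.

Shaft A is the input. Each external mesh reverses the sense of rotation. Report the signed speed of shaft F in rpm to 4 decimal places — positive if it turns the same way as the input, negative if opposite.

Stage 1 [22T→22T]: ω = 1089.0000×22/22 = 1089.0000 rpm, dir flips to −; running = −1089.0000
Stage 2 [22T→93T]: ω = 1089.0000×22/93 = 257.6129 rpm, dir flips to +; running = +257.6129
Stage 3 [46T→92T]: ω = 257.6129×46/92 = 128.8065 rpm, dir flips to −; running = −128.8065
Stage 4 [92T→87T]: ω = 128.8065×92/87 = 136.2091 rpm, dir flips to +; running = +136.2091
Stage 5 [87T→27T]: ω = 136.2091×87/27 = 438.8961 rpm, dir flips to −; running = −438.8961

-438.8961 rpm (opposite to input, |ω| = 438.8961 rpm)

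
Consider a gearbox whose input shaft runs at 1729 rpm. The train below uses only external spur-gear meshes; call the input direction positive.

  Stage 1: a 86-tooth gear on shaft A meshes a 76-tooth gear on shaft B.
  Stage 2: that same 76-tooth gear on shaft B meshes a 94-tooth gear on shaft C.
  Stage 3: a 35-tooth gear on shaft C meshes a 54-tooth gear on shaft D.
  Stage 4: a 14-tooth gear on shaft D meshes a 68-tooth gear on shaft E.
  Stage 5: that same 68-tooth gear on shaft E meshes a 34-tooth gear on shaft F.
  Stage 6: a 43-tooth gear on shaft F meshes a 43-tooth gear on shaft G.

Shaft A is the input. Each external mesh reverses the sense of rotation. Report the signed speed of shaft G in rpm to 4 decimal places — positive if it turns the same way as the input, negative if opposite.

+422.1716 rpm (same as input, |ω| = 422.1716 rpm)

Stage 1 [86T→76T]: ω = 1729.0000×86/76 = 1956.5000 rpm, dir flips to −; running = −1956.5000
Stage 2 [76T→94T]: ω = 1956.5000×76/94 = 1581.8511 rpm, dir flips to +; running = +1581.8511
Stage 3 [35T→54T]: ω = 1581.8511×35/54 = 1025.2738 rpm, dir flips to −; running = −1025.2738
Stage 4 [14T→68T]: ω = 1025.2738×14/68 = 211.0858 rpm, dir flips to +; running = +211.0858
Stage 5 [68T→34T]: ω = 211.0858×68/34 = 422.1716 rpm, dir flips to −; running = −422.1716
Stage 6 [43T→43T]: ω = 422.1716×43/43 = 422.1716 rpm, dir flips to +; running = +422.1716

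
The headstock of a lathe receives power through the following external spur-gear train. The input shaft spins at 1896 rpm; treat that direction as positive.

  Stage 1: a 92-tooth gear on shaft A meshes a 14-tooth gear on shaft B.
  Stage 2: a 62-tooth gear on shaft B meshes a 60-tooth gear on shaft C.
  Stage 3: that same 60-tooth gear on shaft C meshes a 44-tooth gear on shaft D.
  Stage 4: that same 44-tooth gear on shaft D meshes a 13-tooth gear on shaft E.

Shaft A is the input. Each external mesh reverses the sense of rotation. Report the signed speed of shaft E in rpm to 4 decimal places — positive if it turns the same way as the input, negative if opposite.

+59421.8901 rpm (same as input, |ω| = 59421.8901 rpm)

Stage 1 [92T→14T]: ω = 1896.0000×92/14 = 12459.4286 rpm, dir flips to −; running = −12459.4286
Stage 2 [62T→60T]: ω = 12459.4286×62/60 = 12874.7429 rpm, dir flips to +; running = +12874.7429
Stage 3 [60T→44T]: ω = 12874.7429×60/44 = 17556.4675 rpm, dir flips to −; running = −17556.4675
Stage 4 [44T→13T]: ω = 17556.4675×44/13 = 59421.8901 rpm, dir flips to +; running = +59421.8901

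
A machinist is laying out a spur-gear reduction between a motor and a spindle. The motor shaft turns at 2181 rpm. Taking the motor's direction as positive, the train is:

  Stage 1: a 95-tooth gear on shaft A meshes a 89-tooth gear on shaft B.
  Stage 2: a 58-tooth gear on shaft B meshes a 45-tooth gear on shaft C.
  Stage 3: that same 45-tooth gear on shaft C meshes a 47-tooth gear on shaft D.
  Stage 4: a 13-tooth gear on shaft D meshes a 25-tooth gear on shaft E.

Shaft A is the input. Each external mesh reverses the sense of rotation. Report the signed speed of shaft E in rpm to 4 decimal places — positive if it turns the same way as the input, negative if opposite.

Stage 1 [95T→89T]: ω = 2181.0000×95/89 = 2328.0337 rpm, dir flips to −; running = −2328.0337
Stage 2 [58T→45T]: ω = 2328.0337×58/45 = 3000.5768 rpm, dir flips to +; running = +3000.5768
Stage 3 [45T→47T]: ω = 3000.5768×45/47 = 2872.8927 rpm, dir flips to −; running = −2872.8927
Stage 4 [13T→25T]: ω = 2872.8927×13/25 = 1493.9042 rpm, dir flips to +; running = +1493.9042

+1493.9042 rpm (same as input, |ω| = 1493.9042 rpm)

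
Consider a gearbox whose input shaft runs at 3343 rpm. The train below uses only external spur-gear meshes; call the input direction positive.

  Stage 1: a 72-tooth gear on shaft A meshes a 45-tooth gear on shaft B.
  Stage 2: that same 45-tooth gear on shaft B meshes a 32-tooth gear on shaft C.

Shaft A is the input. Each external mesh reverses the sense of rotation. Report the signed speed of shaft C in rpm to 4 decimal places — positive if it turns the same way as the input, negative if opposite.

Stage 1 [72T→45T]: ω = 3343.0000×72/45 = 5348.8000 rpm, dir flips to −; running = −5348.8000
Stage 2 [45T→32T]: ω = 5348.8000×45/32 = 7521.7500 rpm, dir flips to +; running = +7521.7500

+7521.7500 rpm (same as input, |ω| = 7521.7500 rpm)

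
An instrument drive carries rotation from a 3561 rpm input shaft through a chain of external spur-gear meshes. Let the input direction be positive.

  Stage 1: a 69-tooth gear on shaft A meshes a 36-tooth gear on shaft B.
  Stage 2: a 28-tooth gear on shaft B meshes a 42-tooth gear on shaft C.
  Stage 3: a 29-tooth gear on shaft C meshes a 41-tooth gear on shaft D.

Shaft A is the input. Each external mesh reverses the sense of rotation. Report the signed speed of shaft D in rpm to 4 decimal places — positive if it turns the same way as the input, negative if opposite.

-3218.4106 rpm (opposite to input, |ω| = 3218.4106 rpm)

Stage 1 [69T→36T]: ω = 3561.0000×69/36 = 6825.2500 rpm, dir flips to −; running = −6825.2500
Stage 2 [28T→42T]: ω = 6825.2500×28/42 = 4550.1667 rpm, dir flips to +; running = +4550.1667
Stage 3 [29T→41T]: ω = 4550.1667×29/41 = 3218.4106 rpm, dir flips to −; running = −3218.4106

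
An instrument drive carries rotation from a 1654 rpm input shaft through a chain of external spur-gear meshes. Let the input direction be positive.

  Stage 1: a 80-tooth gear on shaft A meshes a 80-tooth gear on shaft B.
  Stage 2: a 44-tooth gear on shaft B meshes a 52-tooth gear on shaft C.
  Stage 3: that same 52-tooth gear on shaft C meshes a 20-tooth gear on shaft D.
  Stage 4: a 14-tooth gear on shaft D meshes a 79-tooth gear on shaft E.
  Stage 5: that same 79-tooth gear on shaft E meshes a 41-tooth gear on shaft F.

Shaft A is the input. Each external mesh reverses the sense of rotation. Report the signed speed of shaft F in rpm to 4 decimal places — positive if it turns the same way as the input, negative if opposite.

-1242.5171 rpm (opposite to input, |ω| = 1242.5171 rpm)

Stage 1 [80T→80T]: ω = 1654.0000×80/80 = 1654.0000 rpm, dir flips to −; running = −1654.0000
Stage 2 [44T→52T]: ω = 1654.0000×44/52 = 1399.5385 rpm, dir flips to +; running = +1399.5385
Stage 3 [52T→20T]: ω = 1399.5385×52/20 = 3638.8000 rpm, dir flips to −; running = −3638.8000
Stage 4 [14T→79T]: ω = 3638.8000×14/79 = 644.8506 rpm, dir flips to +; running = +644.8506
Stage 5 [79T→41T]: ω = 644.8506×79/41 = 1242.5171 rpm, dir flips to −; running = −1242.5171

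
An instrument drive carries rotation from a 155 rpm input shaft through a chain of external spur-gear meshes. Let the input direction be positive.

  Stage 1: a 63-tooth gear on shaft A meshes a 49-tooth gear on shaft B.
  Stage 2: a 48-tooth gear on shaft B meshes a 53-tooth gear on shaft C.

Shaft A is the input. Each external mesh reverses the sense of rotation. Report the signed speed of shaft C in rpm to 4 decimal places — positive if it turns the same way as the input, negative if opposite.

Stage 1 [63T→49T]: ω = 155.0000×63/49 = 199.2857 rpm, dir flips to −; running = −199.2857
Stage 2 [48T→53T]: ω = 199.2857×48/53 = 180.4852 rpm, dir flips to +; running = +180.4852

+180.4852 rpm (same as input, |ω| = 180.4852 rpm)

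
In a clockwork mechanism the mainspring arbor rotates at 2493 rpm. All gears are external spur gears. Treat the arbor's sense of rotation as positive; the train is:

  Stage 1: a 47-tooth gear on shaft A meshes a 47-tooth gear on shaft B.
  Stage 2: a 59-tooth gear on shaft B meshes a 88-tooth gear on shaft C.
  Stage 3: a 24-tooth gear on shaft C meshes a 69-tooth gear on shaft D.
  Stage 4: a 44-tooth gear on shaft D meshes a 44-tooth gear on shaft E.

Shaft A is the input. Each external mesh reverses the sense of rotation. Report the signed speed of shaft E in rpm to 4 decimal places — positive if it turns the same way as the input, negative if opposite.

+581.3715 rpm (same as input, |ω| = 581.3715 rpm)

Stage 1 [47T→47T]: ω = 2493.0000×47/47 = 2493.0000 rpm, dir flips to −; running = −2493.0000
Stage 2 [59T→88T]: ω = 2493.0000×59/88 = 1671.4432 rpm, dir flips to +; running = +1671.4432
Stage 3 [24T→69T]: ω = 1671.4432×24/69 = 581.3715 rpm, dir flips to −; running = −581.3715
Stage 4 [44T→44T]: ω = 581.3715×44/44 = 581.3715 rpm, dir flips to +; running = +581.3715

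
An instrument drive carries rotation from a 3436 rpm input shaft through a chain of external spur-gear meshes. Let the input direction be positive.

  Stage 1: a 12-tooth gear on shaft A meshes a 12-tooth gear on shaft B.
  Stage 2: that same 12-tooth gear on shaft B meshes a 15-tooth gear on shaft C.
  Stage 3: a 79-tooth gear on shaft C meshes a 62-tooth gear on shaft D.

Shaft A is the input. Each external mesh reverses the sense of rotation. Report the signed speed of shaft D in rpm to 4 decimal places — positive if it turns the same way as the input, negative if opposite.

-3502.5032 rpm (opposite to input, |ω| = 3502.5032 rpm)

Stage 1 [12T→12T]: ω = 3436.0000×12/12 = 3436.0000 rpm, dir flips to −; running = −3436.0000
Stage 2 [12T→15T]: ω = 3436.0000×12/15 = 2748.8000 rpm, dir flips to +; running = +2748.8000
Stage 3 [79T→62T]: ω = 2748.8000×79/62 = 3502.5032 rpm, dir flips to −; running = −3502.5032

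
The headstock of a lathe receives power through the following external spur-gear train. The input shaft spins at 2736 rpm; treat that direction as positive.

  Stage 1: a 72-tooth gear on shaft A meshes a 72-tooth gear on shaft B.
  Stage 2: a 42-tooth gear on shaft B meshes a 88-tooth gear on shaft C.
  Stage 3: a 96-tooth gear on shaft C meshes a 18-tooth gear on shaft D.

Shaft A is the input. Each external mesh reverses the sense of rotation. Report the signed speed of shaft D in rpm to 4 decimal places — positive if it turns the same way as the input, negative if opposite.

Stage 1 [72T→72T]: ω = 2736.0000×72/72 = 2736.0000 rpm, dir flips to −; running = −2736.0000
Stage 2 [42T→88T]: ω = 2736.0000×42/88 = 1305.8182 rpm, dir flips to +; running = +1305.8182
Stage 3 [96T→18T]: ω = 1305.8182×96/18 = 6964.3636 rpm, dir flips to −; running = −6964.3636

-6964.3636 rpm (opposite to input, |ω| = 6964.3636 rpm)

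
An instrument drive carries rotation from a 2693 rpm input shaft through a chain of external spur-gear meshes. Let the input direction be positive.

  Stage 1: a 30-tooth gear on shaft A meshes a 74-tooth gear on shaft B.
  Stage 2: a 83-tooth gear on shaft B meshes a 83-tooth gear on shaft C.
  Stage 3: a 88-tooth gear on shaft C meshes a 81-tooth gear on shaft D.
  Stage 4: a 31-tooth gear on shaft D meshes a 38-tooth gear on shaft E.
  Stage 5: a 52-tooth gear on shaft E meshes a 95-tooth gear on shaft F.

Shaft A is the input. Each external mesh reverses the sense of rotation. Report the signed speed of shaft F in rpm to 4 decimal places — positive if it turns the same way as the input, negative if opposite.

-529.6407 rpm (opposite to input, |ω| = 529.6407 rpm)

Stage 1 [30T→74T]: ω = 2693.0000×30/74 = 1091.7568 rpm, dir flips to −; running = −1091.7568
Stage 2 [83T→83T]: ω = 1091.7568×83/83 = 1091.7568 rpm, dir flips to +; running = +1091.7568
Stage 3 [88T→81T]: ω = 1091.7568×88/81 = 1186.1061 rpm, dir flips to −; running = −1186.1061
Stage 4 [31T→38T]: ω = 1186.1061×31/38 = 967.6129 rpm, dir flips to +; running = +967.6129
Stage 5 [52T→95T]: ω = 967.6129×52/95 = 529.6407 rpm, dir flips to −; running = −529.6407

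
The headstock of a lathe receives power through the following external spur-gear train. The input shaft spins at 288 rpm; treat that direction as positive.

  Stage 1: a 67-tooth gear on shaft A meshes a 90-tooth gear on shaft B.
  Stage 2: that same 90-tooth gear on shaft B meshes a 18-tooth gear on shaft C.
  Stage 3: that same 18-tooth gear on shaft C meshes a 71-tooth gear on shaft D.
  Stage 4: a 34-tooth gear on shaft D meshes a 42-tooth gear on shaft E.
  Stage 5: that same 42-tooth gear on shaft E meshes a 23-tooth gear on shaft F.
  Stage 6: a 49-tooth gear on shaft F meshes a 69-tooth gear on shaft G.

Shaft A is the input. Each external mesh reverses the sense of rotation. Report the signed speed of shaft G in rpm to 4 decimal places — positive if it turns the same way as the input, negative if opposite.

Stage 1 [67T→90T]: ω = 288.0000×67/90 = 214.4000 rpm, dir flips to −; running = −214.4000
Stage 2 [90T→18T]: ω = 214.4000×90/18 = 1072.0000 rpm, dir flips to +; running = +1072.0000
Stage 3 [18T→71T]: ω = 1072.0000×18/71 = 271.7746 rpm, dir flips to −; running = −271.7746
Stage 4 [34T→42T]: ω = 271.7746×34/42 = 220.0080 rpm, dir flips to +; running = +220.0080
Stage 5 [42T→23T]: ω = 220.0080×42/23 = 401.7538 rpm, dir flips to −; running = −401.7538
Stage 6 [49T→69T]: ω = 401.7538×49/69 = 285.3034 rpm, dir flips to +; running = +285.3034

+285.3034 rpm (same as input, |ω| = 285.3034 rpm)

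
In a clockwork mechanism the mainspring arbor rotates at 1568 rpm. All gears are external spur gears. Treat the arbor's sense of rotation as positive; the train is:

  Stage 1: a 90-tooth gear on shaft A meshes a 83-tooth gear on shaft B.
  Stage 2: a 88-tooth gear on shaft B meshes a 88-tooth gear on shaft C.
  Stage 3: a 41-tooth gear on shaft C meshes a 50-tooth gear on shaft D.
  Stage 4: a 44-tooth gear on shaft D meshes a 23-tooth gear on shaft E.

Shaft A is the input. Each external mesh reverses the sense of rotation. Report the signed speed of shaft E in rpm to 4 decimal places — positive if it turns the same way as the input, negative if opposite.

+2667.1606 rpm (same as input, |ω| = 2667.1606 rpm)

Stage 1 [90T→83T]: ω = 1568.0000×90/83 = 1700.2410 rpm, dir flips to −; running = −1700.2410
Stage 2 [88T→88T]: ω = 1700.2410×88/88 = 1700.2410 rpm, dir flips to +; running = +1700.2410
Stage 3 [41T→50T]: ω = 1700.2410×41/50 = 1394.1976 rpm, dir flips to −; running = −1394.1976
Stage 4 [44T→23T]: ω = 1394.1976×44/23 = 2667.1606 rpm, dir flips to +; running = +2667.1606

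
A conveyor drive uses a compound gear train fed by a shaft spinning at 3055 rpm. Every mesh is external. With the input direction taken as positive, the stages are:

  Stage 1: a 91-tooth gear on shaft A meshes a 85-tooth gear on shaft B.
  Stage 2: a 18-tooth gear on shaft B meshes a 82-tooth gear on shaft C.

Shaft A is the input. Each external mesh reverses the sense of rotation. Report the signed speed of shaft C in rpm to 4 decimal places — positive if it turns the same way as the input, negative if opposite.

+717.9469 rpm (same as input, |ω| = 717.9469 rpm)

Stage 1 [91T→85T]: ω = 3055.0000×91/85 = 3270.6471 rpm, dir flips to −; running = −3270.6471
Stage 2 [18T→82T]: ω = 3270.6471×18/82 = 717.9469 rpm, dir flips to +; running = +717.9469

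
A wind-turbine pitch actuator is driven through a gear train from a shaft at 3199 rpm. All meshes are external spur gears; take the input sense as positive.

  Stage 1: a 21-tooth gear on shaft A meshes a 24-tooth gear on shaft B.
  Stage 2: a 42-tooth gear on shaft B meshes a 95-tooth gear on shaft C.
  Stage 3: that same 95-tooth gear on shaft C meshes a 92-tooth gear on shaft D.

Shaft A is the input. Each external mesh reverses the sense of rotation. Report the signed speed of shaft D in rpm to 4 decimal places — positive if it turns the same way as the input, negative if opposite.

Stage 1 [21T→24T]: ω = 3199.0000×21/24 = 2799.1250 rpm, dir flips to −; running = −2799.1250
Stage 2 [42T→95T]: ω = 2799.1250×42/95 = 1237.5079 rpm, dir flips to +; running = +1237.5079
Stage 3 [95T→92T]: ω = 1237.5079×95/92 = 1277.8614 rpm, dir flips to −; running = −1277.8614

-1277.8614 rpm (opposite to input, |ω| = 1277.8614 rpm)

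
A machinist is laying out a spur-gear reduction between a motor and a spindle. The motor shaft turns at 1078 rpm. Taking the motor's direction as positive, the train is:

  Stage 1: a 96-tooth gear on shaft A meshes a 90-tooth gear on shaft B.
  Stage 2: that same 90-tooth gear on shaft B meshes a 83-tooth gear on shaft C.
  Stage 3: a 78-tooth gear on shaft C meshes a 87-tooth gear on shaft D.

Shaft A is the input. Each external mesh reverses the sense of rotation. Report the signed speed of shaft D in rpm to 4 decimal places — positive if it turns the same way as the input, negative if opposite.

-1117.8596 rpm (opposite to input, |ω| = 1117.8596 rpm)

Stage 1 [96T→90T]: ω = 1078.0000×96/90 = 1149.8667 rpm, dir flips to −; running = −1149.8667
Stage 2 [90T→83T]: ω = 1149.8667×90/83 = 1246.8434 rpm, dir flips to +; running = +1246.8434
Stage 3 [78T→87T]: ω = 1246.8434×78/87 = 1117.8596 rpm, dir flips to −; running = −1117.8596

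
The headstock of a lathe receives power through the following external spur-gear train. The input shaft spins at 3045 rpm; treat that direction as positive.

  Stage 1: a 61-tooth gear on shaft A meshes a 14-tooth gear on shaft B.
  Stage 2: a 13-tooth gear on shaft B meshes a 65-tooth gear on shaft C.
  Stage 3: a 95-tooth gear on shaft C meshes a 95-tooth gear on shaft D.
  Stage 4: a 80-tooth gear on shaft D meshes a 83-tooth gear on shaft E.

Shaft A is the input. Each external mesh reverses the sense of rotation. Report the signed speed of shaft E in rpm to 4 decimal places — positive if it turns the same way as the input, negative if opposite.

+2557.5904 rpm (same as input, |ω| = 2557.5904 rpm)

Stage 1 [61T→14T]: ω = 3045.0000×61/14 = 13267.5000 rpm, dir flips to −; running = −13267.5000
Stage 2 [13T→65T]: ω = 13267.5000×13/65 = 2653.5000 rpm, dir flips to +; running = +2653.5000
Stage 3 [95T→95T]: ω = 2653.5000×95/95 = 2653.5000 rpm, dir flips to −; running = −2653.5000
Stage 4 [80T→83T]: ω = 2653.5000×80/83 = 2557.5904 rpm, dir flips to +; running = +2557.5904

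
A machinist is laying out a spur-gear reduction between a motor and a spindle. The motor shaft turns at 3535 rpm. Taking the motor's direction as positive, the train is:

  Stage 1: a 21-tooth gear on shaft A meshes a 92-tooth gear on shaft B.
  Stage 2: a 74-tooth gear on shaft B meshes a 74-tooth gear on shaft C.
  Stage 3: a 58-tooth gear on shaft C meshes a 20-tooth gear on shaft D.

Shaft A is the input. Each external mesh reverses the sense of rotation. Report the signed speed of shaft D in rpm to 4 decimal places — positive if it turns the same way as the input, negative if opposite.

Stage 1 [21T→92T]: ω = 3535.0000×21/92 = 806.9022 rpm, dir flips to −; running = −806.9022
Stage 2 [74T→74T]: ω = 806.9022×74/74 = 806.9022 rpm, dir flips to +; running = +806.9022
Stage 3 [58T→20T]: ω = 806.9022×58/20 = 2340.0163 rpm, dir flips to −; running = −2340.0163

-2340.0163 rpm (opposite to input, |ω| = 2340.0163 rpm)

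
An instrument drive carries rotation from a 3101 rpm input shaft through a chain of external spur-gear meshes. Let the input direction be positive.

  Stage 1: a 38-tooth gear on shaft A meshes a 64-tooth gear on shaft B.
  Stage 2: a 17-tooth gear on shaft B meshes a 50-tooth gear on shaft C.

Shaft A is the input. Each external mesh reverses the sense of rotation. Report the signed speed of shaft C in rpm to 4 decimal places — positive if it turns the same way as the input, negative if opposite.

+626.0144 rpm (same as input, |ω| = 626.0144 rpm)

Stage 1 [38T→64T]: ω = 3101.0000×38/64 = 1841.2188 rpm, dir flips to −; running = −1841.2188
Stage 2 [17T→50T]: ω = 1841.2188×17/50 = 626.0144 rpm, dir flips to +; running = +626.0144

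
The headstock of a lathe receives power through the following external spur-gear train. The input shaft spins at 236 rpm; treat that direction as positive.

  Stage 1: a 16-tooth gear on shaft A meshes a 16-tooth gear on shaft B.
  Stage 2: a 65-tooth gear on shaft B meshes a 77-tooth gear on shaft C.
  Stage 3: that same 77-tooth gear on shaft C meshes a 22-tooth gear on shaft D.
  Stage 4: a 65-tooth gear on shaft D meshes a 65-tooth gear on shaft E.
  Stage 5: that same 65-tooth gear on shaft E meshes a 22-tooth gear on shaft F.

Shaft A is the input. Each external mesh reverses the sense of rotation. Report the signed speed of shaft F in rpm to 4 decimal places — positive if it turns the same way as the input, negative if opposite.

-2060.1240 rpm (opposite to input, |ω| = 2060.1240 rpm)

Stage 1 [16T→16T]: ω = 236.0000×16/16 = 236.0000 rpm, dir flips to −; running = −236.0000
Stage 2 [65T→77T]: ω = 236.0000×65/77 = 199.2208 rpm, dir flips to +; running = +199.2208
Stage 3 [77T→22T]: ω = 199.2208×77/22 = 697.2727 rpm, dir flips to −; running = −697.2727
Stage 4 [65T→65T]: ω = 697.2727×65/65 = 697.2727 rpm, dir flips to +; running = +697.2727
Stage 5 [65T→22T]: ω = 697.2727×65/22 = 2060.1240 rpm, dir flips to −; running = −2060.1240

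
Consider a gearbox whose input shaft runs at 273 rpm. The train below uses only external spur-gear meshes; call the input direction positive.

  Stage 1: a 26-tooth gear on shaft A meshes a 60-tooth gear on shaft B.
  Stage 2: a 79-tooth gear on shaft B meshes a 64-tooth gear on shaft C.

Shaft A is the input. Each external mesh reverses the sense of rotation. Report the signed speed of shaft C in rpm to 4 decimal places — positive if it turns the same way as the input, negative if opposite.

Stage 1 [26T→60T]: ω = 273.0000×26/60 = 118.3000 rpm, dir flips to −; running = −118.3000
Stage 2 [79T→64T]: ω = 118.3000×79/64 = 146.0266 rpm, dir flips to +; running = +146.0266

+146.0266 rpm (same as input, |ω| = 146.0266 rpm)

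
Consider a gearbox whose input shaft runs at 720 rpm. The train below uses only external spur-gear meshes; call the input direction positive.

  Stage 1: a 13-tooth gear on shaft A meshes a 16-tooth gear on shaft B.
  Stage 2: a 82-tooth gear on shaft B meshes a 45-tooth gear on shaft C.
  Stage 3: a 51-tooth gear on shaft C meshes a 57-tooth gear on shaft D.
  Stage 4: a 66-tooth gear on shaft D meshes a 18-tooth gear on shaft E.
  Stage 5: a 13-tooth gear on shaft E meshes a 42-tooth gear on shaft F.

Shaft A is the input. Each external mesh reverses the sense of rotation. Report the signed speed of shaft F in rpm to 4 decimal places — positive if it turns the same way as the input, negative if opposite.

Stage 1 [13T→16T]: ω = 720.0000×13/16 = 585.0000 rpm, dir flips to −; running = −585.0000
Stage 2 [82T→45T]: ω = 585.0000×82/45 = 1066.0000 rpm, dir flips to +; running = +1066.0000
Stage 3 [51T→57T]: ω = 1066.0000×51/57 = 953.7895 rpm, dir flips to −; running = −953.7895
Stage 4 [66T→18T]: ω = 953.7895×66/18 = 3497.2281 rpm, dir flips to +; running = +3497.2281
Stage 5 [13T→42T]: ω = 3497.2281×13/42 = 1082.4754 rpm, dir flips to −; running = −1082.4754

-1082.4754 rpm (opposite to input, |ω| = 1082.4754 rpm)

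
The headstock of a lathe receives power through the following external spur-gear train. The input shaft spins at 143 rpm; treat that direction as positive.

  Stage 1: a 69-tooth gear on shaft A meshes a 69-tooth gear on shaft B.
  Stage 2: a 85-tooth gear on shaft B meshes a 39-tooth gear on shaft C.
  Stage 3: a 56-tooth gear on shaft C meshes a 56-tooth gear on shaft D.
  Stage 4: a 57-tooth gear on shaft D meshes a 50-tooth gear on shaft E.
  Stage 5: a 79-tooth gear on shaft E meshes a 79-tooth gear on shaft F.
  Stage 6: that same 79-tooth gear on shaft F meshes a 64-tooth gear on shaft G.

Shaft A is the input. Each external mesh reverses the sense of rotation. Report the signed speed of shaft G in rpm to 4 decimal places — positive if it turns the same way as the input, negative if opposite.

+438.5734 rpm (same as input, |ω| = 438.5734 rpm)

Stage 1 [69T→69T]: ω = 143.0000×69/69 = 143.0000 rpm, dir flips to −; running = −143.0000
Stage 2 [85T→39T]: ω = 143.0000×85/39 = 311.6667 rpm, dir flips to +; running = +311.6667
Stage 3 [56T→56T]: ω = 311.6667×56/56 = 311.6667 rpm, dir flips to −; running = −311.6667
Stage 4 [57T→50T]: ω = 311.6667×57/50 = 355.3000 rpm, dir flips to +; running = +355.3000
Stage 5 [79T→79T]: ω = 355.3000×79/79 = 355.3000 rpm, dir flips to −; running = −355.3000
Stage 6 [79T→64T]: ω = 355.3000×79/64 = 438.5734 rpm, dir flips to +; running = +438.5734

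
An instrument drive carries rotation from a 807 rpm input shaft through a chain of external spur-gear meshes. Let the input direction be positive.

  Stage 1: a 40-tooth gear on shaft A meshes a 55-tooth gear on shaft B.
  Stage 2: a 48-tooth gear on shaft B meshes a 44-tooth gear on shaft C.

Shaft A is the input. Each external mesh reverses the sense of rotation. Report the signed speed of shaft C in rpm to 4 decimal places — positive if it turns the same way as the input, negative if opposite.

+640.2645 rpm (same as input, |ω| = 640.2645 rpm)

Stage 1 [40T→55T]: ω = 807.0000×40/55 = 586.9091 rpm, dir flips to −; running = −586.9091
Stage 2 [48T→44T]: ω = 586.9091×48/44 = 640.2645 rpm, dir flips to +; running = +640.2645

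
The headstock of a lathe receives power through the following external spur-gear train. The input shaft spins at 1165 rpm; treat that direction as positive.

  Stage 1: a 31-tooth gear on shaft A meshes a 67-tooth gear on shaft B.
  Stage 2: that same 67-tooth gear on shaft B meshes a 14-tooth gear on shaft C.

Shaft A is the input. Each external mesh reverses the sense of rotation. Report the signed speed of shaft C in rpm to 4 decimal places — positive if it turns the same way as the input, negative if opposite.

Stage 1 [31T→67T]: ω = 1165.0000×31/67 = 539.0299 rpm, dir flips to −; running = −539.0299
Stage 2 [67T→14T]: ω = 539.0299×67/14 = 2579.6429 rpm, dir flips to +; running = +2579.6429

+2579.6429 rpm (same as input, |ω| = 2579.6429 rpm)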